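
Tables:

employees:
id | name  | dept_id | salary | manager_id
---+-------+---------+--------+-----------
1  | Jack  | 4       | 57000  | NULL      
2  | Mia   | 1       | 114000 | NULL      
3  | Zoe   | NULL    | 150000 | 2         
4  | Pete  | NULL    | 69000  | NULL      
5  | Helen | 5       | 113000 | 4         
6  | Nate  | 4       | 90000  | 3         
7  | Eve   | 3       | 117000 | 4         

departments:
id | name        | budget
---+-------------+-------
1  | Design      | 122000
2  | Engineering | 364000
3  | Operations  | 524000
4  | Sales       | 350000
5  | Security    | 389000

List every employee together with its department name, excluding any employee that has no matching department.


INNER JOIN keeps only employees rows whose dept_id matches an id in departments. Walk through each employee:
  - employee 1 (Jack): dept_id=4 -> matches Sales
  - employee 2 (Mia): dept_id=1 -> matches Design
  - employee 3 (Zoe): dept_id=NULL, no match -> dropped
  - employee 4 (Pete): dept_id=NULL, no match -> dropped
  - employee 5 (Helen): dept_id=5 -> matches Security
  - employee 6 (Nate): dept_id=4 -> matches Sales
  - employee 7 (Eve): dept_id=3 -> matches Operations
So 2 of 7 rows are dropped.

SQL:
SELECT a.name, b.name AS department
FROM employees a
INNER JOIN departments b ON a.dept_id = b.id

Result:
name  | department
------+-----------
Jack  | Sales     
Mia   | Design    
Helen | Security  
Nate  | Sales     
Eve   | Operations


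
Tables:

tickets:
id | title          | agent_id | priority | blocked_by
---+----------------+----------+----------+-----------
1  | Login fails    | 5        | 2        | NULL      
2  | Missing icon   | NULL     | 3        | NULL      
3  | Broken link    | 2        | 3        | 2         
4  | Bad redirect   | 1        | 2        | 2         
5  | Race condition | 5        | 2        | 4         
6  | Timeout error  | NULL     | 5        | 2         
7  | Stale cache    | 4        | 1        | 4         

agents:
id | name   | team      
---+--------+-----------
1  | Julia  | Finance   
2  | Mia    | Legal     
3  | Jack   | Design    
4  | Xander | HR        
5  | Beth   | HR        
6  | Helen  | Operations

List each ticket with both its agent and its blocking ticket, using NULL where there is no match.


Two LEFT JOINs from the same base table tickets: one to agents via agent_id, one to tickets itself via blocked_by. Both are LEFT so every ticket is preserved.
Match against agents:
  - ticket 1 (Login fails): agent_id=5 -> matches Beth
  - ticket 2 (Missing icon): agent_id=NULL, no match -> kept with NULL
  - ticket 3 (Broken link): agent_id=2 -> matches Mia
  - ticket 4 (Bad redirect): agent_id=1 -> matches Julia
  - ticket 5 (Race condition): agent_id=5 -> matches Beth
  - ticket 6 (Timeout error): agent_id=NULL, no match -> kept with NULL
  - ticket 7 (Stale cache): agent_id=4 -> matches Xander
Match against tickets (self):
  - ticket 1 (Login fails): blocked_by=NULL -> NULL
  - ticket 2 (Missing icon): blocked_by=NULL -> NULL
  - ticket 3 (Broken link): blocked_by=2 -> Missing icon
  - ticket 4 (Bad redirect): blocked_by=2 -> Missing icon
  - ticket 5 (Race condition): blocked_by=4 -> Bad redirect
  - ticket 6 (Timeout error): blocked_by=2 -> Missing icon
  - ticket 7 (Stale cache): blocked_by=4 -> Bad redirect

SQL:
SELECT a.title, b.name AS agent, c.title AS blocked_by
FROM tickets a
LEFT JOIN agents b ON a.agent_id = b.id
LEFT JOIN tickets c ON a.blocked_by = c.id

Result:
title          | agent  | blocked_by  
---------------+--------+-------------
Login fails    | Beth   | NULL        
Missing icon   | NULL   | NULL        
Broken link    | Mia    | Missing icon
Bad redirect   | Julia  | Missing icon
Race condition | Beth   | Bad redirect
Timeout error  | NULL   | Missing icon
Stale cache    | Xander | Bad redirect


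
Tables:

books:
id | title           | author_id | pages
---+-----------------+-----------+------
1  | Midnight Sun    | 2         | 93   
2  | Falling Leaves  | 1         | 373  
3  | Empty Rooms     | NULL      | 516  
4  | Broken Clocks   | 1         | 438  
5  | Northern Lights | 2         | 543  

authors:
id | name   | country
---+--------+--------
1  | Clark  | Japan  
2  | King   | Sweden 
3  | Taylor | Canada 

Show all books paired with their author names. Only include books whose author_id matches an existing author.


INNER JOIN keeps only books rows whose author_id matches an id in authors. Walk through each book:
  - book 1 (Midnight Sun): author_id=2 -> matches King
  - book 2 (Falling Leaves): author_id=1 -> matches Clark
  - book 3 (Empty Rooms): author_id=NULL, no match -> dropped
  - book 4 (Broken Clocks): author_id=1 -> matches Clark
  - book 5 (Northern Lights): author_id=2 -> matches King
So 1 of 5 rows is dropped.

SQL:
SELECT a.title, b.name AS author
FROM books a
INNER JOIN authors b ON a.author_id = b.id

Result:
title           | author
----------------+-------
Midnight Sun    | King  
Falling Leaves  | Clark 
Broken Clocks   | Clark 
Northern Lights | King  


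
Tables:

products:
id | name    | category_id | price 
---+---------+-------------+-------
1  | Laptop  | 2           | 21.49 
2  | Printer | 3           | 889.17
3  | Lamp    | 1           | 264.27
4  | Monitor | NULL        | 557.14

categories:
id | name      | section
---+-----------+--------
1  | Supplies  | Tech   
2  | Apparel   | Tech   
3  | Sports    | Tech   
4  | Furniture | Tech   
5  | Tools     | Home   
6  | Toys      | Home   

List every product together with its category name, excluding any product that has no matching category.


INNER JOIN keeps only products rows whose category_id matches an id in categories. Walk through each product:
  - product 1 (Laptop): category_id=2 -> matches Apparel
  - product 2 (Printer): category_id=3 -> matches Sports
  - product 3 (Lamp): category_id=1 -> matches Supplies
  - product 4 (Monitor): category_id=NULL, no match -> dropped
So 1 of 4 rows is dropped.

SQL:
SELECT a.name, b.name AS category
FROM products a
INNER JOIN categories b ON a.category_id = b.id

Result:
name    | category
--------+---------
Laptop  | Apparel 
Printer | Sports  
Lamp    | Supplies


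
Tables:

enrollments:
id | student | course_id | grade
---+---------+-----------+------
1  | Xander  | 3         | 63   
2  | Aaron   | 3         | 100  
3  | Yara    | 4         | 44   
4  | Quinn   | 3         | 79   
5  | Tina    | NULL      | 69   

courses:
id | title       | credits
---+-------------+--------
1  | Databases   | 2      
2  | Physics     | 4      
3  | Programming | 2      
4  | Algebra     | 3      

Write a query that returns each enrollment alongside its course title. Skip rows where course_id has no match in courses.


INNER JOIN keeps only enrollments rows whose course_id matches an id in courses. Walk through each enrollment:
  - enrollment 1 (Xander): course_id=3 -> matches Programming
  - enrollment 2 (Aaron): course_id=3 -> matches Programming
  - enrollment 3 (Yara): course_id=4 -> matches Algebra
  - enrollment 4 (Quinn): course_id=3 -> matches Programming
  - enrollment 5 (Tina): course_id=NULL, no match -> dropped
So 1 of 5 rows is dropped.

SQL:
SELECT a.student, b.title AS course
FROM enrollments a
INNER JOIN courses b ON a.course_id = b.id

Result:
student | course     
--------+------------
Xander  | Programming
Aaron   | Programming
Yara    | Algebra    
Quinn   | Programming


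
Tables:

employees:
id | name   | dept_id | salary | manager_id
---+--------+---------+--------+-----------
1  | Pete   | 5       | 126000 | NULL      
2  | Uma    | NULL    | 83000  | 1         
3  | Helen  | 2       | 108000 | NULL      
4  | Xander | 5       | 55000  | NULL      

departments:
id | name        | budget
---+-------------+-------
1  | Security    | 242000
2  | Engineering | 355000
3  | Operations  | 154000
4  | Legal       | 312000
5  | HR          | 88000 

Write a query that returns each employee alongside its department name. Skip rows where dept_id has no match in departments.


INNER JOIN keeps only employees rows whose dept_id matches an id in departments. Walk through each employee:
  - employee 1 (Pete): dept_id=5 -> matches HR
  - employee 2 (Uma): dept_id=NULL, no match -> dropped
  - employee 3 (Helen): dept_id=2 -> matches Engineering
  - employee 4 (Xander): dept_id=5 -> matches HR
So 1 of 4 rows is dropped.

SQL:
SELECT a.name, b.name AS department
FROM employees a
INNER JOIN departments b ON a.dept_id = b.id

Result:
name   | department 
-------+------------
Pete   | HR         
Helen  | Engineering
Xander | HR         


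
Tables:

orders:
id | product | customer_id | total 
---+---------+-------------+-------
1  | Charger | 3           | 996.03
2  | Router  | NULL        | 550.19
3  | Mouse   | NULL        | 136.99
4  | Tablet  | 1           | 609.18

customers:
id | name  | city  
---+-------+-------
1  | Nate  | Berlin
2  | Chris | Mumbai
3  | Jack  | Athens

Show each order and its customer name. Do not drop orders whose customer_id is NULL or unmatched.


LEFT JOIN keeps every row from orders (the left table); where customer_id has no match in customers, the customer columns become NULL. Walk through each order:
  - order 1 (Charger): customer_id=3 -> matches Jack
  - order 2 (Router): customer_id=NULL, no match -> kept with NULL
  - order 3 (Mouse): customer_id=NULL, no match -> kept with NULL
  - order 4 (Tablet): customer_id=1 -> matches Nate
All 4 rows appear; 2 have NULL customer.

SQL:
SELECT a.product, b.name AS customer
FROM orders a
LEFT JOIN customers b ON a.customer_id = b.id

Result:
product | customer
--------+---------
Charger | Jack    
Router  | NULL    
Mouse   | NULL    
Tablet  | Nate    


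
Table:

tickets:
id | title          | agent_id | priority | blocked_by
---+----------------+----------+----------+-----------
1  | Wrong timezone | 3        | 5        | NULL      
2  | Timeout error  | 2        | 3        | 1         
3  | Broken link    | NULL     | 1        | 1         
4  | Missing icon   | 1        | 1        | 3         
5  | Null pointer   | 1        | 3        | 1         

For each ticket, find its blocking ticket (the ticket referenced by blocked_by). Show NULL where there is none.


This is a self-join: tickets is joined to a second copy of itself, matching each row's blocked_by to another row's id. Use LEFT JOIN so rows with blocked_by=NULL are kept.
  - ticket 1 (Wrong timezone): blocked_by=NULL -> NULL
  - ticket 2 (Timeout error): blocked_by=1 -> Wrong timezone
  - ticket 3 (Broken link): blocked_by=1 -> Wrong timezone
  - ticket 4 (Missing icon): blocked_by=3 -> Broken link
  - ticket 5 (Null pointer): blocked_by=1 -> Wrong timezone

SQL:
SELECT a.title AS item, b.title AS blocked_by
FROM tickets a
LEFT JOIN tickets b ON a.blocked_by = b.id

Result:
item           | blocked_by    
---------------+---------------
Wrong timezone | NULL          
Timeout error  | Wrong timezone
Broken link    | Wrong timezone
Missing icon   | Broken link   
Null pointer   | Wrong timezone


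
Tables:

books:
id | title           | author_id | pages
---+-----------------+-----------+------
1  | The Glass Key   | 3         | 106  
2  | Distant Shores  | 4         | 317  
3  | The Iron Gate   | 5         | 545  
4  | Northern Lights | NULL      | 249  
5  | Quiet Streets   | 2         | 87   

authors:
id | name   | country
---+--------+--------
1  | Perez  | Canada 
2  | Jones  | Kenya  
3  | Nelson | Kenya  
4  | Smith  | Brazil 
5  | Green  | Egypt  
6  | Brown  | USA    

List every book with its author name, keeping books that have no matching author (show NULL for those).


LEFT JOIN keeps every row from books (the left table); where author_id has no match in authors, the author columns become NULL. Walk through each book:
  - book 1 (The Glass Key): author_id=3 -> matches Nelson
  - book 2 (Distant Shores): author_id=4 -> matches Smith
  - book 3 (The Iron Gate): author_id=5 -> matches Green
  - book 4 (Northern Lights): author_id=NULL, no match -> kept with NULL
  - book 5 (Quiet Streets): author_id=2 -> matches Jones
All 5 rows appear; 1 has NULL author.

SQL:
SELECT a.title, b.name AS author
FROM books a
LEFT JOIN authors b ON a.author_id = b.id

Result:
title           | author
----------------+-------
The Glass Key   | Nelson
Distant Shores  | Smith 
The Iron Gate   | Green 
Northern Lights | NULL  
Quiet Streets   | Jones 


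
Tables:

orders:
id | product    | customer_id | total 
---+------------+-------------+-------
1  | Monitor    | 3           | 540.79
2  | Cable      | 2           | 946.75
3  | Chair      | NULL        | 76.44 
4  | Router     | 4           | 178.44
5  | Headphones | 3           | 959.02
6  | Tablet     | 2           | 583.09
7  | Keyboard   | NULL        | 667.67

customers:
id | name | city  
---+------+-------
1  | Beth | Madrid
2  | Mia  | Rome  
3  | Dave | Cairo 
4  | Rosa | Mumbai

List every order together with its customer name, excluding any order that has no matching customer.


INNER JOIN keeps only orders rows whose customer_id matches an id in customers. Walk through each order:
  - order 1 (Monitor): customer_id=3 -> matches Dave
  - order 2 (Cable): customer_id=2 -> matches Mia
  - order 3 (Chair): customer_id=NULL, no match -> dropped
  - order 4 (Router): customer_id=4 -> matches Rosa
  - order 5 (Headphones): customer_id=3 -> matches Dave
  - order 6 (Tablet): customer_id=2 -> matches Mia
  - order 7 (Keyboard): customer_id=NULL, no match -> dropped
So 2 of 7 rows are dropped.

SQL:
SELECT a.product, b.name AS customer
FROM orders a
INNER JOIN customers b ON a.customer_id = b.id

Result:
product    | customer
-----------+---------
Monitor    | Dave    
Cable      | Mia     
Router     | Rosa    
Headphones | Dave    
Tablet     | Mia     


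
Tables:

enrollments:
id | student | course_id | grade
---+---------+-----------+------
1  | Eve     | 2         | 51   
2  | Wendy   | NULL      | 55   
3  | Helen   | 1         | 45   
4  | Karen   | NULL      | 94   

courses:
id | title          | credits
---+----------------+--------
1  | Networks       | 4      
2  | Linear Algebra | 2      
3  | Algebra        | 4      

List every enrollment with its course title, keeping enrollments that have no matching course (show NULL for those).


LEFT JOIN keeps every row from enrollments (the left table); where course_id has no match in courses, the course columns become NULL. Walk through each enrollment:
  - enrollment 1 (Eve): course_id=2 -> matches Linear Algebra
  - enrollment 2 (Wendy): course_id=NULL, no match -> kept with NULL
  - enrollment 3 (Helen): course_id=1 -> matches Networks
  - enrollment 4 (Karen): course_id=NULL, no match -> kept with NULL
All 4 rows appear; 2 have NULL course.

SQL:
SELECT a.student, b.title AS course
FROM enrollments a
LEFT JOIN courses b ON a.course_id = b.id

Result:
student | course        
--------+---------------
Eve     | Linear Algebra
Wendy   | NULL          
Helen   | Networks      
Karen   | NULL          


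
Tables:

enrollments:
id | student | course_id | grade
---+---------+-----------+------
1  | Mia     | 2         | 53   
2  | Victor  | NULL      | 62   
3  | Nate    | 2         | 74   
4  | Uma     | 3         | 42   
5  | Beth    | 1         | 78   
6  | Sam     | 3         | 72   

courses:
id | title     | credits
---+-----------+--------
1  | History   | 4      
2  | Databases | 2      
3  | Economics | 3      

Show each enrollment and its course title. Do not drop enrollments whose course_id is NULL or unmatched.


LEFT JOIN keeps every row from enrollments (the left table); where course_id has no match in courses, the course columns become NULL. Walk through each enrollment:
  - enrollment 1 (Mia): course_id=2 -> matches Databases
  - enrollment 2 (Victor): course_id=NULL, no match -> kept with NULL
  - enrollment 3 (Nate): course_id=2 -> matches Databases
  - enrollment 4 (Uma): course_id=3 -> matches Economics
  - enrollment 5 (Beth): course_id=1 -> matches History
  - enrollment 6 (Sam): course_id=3 -> matches Economics
All 6 rows appear; 1 has NULL course.

SQL:
SELECT a.student, b.title AS course
FROM enrollments a
LEFT JOIN courses b ON a.course_id = b.id

Result:
student | course   
--------+----------
Mia     | Databases
Victor  | NULL     
Nate    | Databases
Uma     | Economics
Beth    | History  
Sam     | Economics


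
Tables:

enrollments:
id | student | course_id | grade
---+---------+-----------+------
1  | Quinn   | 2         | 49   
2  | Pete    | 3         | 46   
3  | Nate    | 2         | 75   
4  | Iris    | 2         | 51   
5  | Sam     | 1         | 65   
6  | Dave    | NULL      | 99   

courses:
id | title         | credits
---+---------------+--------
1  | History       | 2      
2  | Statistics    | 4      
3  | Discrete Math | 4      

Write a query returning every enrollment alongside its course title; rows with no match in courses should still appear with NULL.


LEFT JOIN keeps every row from enrollments (the left table); where course_id has no match in courses, the course columns become NULL. Walk through each enrollment:
  - enrollment 1 (Quinn): course_id=2 -> matches Statistics
  - enrollment 2 (Pete): course_id=3 -> matches Discrete Math
  - enrollment 3 (Nate): course_id=2 -> matches Statistics
  - enrollment 4 (Iris): course_id=2 -> matches Statistics
  - enrollment 5 (Sam): course_id=1 -> matches History
  - enrollment 6 (Dave): course_id=NULL, no match -> kept with NULL
All 6 rows appear; 1 has NULL course.

SQL:
SELECT a.student, b.title AS course
FROM enrollments a
LEFT JOIN courses b ON a.course_id = b.id

Result:
student | course       
--------+--------------
Quinn   | Statistics   
Pete    | Discrete Math
Nate    | Statistics   
Iris    | Statistics   
Sam     | History      
Dave    | NULL         


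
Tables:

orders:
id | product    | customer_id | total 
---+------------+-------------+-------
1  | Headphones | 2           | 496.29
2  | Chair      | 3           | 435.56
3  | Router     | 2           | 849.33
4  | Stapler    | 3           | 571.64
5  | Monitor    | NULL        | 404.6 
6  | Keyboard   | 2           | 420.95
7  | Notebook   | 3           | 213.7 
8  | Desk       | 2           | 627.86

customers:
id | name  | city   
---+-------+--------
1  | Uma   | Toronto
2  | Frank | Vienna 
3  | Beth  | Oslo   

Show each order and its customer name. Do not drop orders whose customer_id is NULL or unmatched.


LEFT JOIN keeps every row from orders (the left table); where customer_id has no match in customers, the customer columns become NULL. Walk through each order:
  - order 1 (Headphones): customer_id=2 -> matches Frank
  - order 2 (Chair): customer_id=3 -> matches Beth
  - order 3 (Router): customer_id=2 -> matches Frank
  - order 4 (Stapler): customer_id=3 -> matches Beth
  - order 5 (Monitor): customer_id=NULL, no match -> kept with NULL
  - order 6 (Keyboard): customer_id=2 -> matches Frank
  - order 7 (Notebook): customer_id=3 -> matches Beth
  - order 8 (Desk): customer_id=2 -> matches Frank
All 8 rows appear; 1 has NULL customer.

SQL:
SELECT a.product, b.name AS customer
FROM orders a
LEFT JOIN customers b ON a.customer_id = b.id

Result:
product    | customer
-----------+---------
Headphones | Frank   
Chair      | Beth    
Router     | Frank   
Stapler    | Beth    
Monitor    | NULL    
Keyboard   | Frank   
Notebook   | Beth    
Desk       | Frank   


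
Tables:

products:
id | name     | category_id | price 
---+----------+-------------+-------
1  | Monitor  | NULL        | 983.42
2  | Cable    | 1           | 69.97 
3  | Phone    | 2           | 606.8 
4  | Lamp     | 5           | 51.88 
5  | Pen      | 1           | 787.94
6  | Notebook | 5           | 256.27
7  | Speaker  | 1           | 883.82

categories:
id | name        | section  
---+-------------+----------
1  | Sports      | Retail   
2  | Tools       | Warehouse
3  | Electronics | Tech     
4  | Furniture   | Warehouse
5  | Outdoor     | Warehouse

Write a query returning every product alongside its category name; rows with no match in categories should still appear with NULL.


LEFT JOIN keeps every row from products (the left table); where category_id has no match in categories, the category columns become NULL. Walk through each product:
  - product 1 (Monitor): category_id=NULL, no match -> kept with NULL
  - product 2 (Cable): category_id=1 -> matches Sports
  - product 3 (Phone): category_id=2 -> matches Tools
  - product 4 (Lamp): category_id=5 -> matches Outdoor
  - product 5 (Pen): category_id=1 -> matches Sports
  - product 6 (Notebook): category_id=5 -> matches Outdoor
  - product 7 (Speaker): category_id=1 -> matches Sports
All 7 rows appear; 1 has NULL category.

SQL:
SELECT a.name, b.name AS category
FROM products a
LEFT JOIN categories b ON a.category_id = b.id

Result:
name     | category
---------+---------
Monitor  | NULL    
Cable    | Sports  
Phone    | Tools   
Lamp     | Outdoor 
Pen      | Sports  
Notebook | Outdoor 
Speaker  | Sports  


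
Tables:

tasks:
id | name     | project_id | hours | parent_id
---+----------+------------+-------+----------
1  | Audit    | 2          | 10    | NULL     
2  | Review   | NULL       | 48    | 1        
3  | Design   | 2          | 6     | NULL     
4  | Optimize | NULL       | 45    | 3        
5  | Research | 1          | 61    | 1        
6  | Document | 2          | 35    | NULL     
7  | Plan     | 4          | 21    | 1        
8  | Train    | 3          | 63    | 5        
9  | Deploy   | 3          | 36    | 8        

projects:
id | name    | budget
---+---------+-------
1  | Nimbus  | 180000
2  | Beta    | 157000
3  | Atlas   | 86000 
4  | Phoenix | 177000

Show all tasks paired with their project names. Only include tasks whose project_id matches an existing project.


INNER JOIN keeps only tasks rows whose project_id matches an id in projects. Walk through each task:
  - task 1 (Audit): project_id=2 -> matches Beta
  - task 2 (Review): project_id=NULL, no match -> dropped
  - task 3 (Design): project_id=2 -> matches Beta
  - task 4 (Optimize): project_id=NULL, no match -> dropped
  - task 5 (Research): project_id=1 -> matches Nimbus
  - task 6 (Document): project_id=2 -> matches Beta
  - task 7 (Plan): project_id=4 -> matches Phoenix
  - task 8 (Train): project_id=3 -> matches Atlas
  - task 9 (Deploy): project_id=3 -> matches Atlas
So 2 of 9 rows are dropped.

SQL:
SELECT a.name, b.name AS project
FROM tasks a
INNER JOIN projects b ON a.project_id = b.id

Result:
name     | project
---------+--------
Audit    | Beta   
Design   | Beta   
Research | Nimbus 
Document | Beta   
Plan     | Phoenix
Train    | Atlas  
Deploy   | Atlas  


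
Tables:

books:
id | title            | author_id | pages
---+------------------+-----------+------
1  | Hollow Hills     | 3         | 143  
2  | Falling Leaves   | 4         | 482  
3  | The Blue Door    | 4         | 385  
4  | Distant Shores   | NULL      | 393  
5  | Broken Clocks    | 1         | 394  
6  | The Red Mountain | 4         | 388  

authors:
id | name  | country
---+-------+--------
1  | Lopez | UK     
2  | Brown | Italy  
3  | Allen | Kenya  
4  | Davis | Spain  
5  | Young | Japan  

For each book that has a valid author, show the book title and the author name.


INNER JOIN keeps only books rows whose author_id matches an id in authors. Walk through each book:
  - book 1 (Hollow Hills): author_id=3 -> matches Allen
  - book 2 (Falling Leaves): author_id=4 -> matches Davis
  - book 3 (The Blue Door): author_id=4 -> matches Davis
  - book 4 (Distant Shores): author_id=NULL, no match -> dropped
  - book 5 (Broken Clocks): author_id=1 -> matches Lopez
  - book 6 (The Red Mountain): author_id=4 -> matches Davis
So 1 of 6 rows is dropped.

SQL:
SELECT a.title, b.name AS author
FROM books a
INNER JOIN authors b ON a.author_id = b.id

Result:
title            | author
-----------------+-------
Hollow Hills     | Allen 
Falling Leaves   | Davis 
The Blue Door    | Davis 
Broken Clocks    | Lopez 
The Red Mountain | Davis 


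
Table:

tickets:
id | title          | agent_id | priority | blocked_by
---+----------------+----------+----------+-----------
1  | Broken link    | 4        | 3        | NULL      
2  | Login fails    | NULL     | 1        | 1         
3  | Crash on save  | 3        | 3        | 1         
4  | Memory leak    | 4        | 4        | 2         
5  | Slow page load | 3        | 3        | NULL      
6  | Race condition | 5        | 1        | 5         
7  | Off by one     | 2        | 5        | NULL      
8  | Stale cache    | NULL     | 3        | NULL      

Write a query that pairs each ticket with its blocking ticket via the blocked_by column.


This is a self-join: tickets is joined to a second copy of itself, matching each row's blocked_by to another row's id. Use LEFT JOIN so rows with blocked_by=NULL are kept.
  - ticket 1 (Broken link): blocked_by=NULL -> NULL
  - ticket 2 (Login fails): blocked_by=1 -> Broken link
  - ticket 3 (Crash on save): blocked_by=1 -> Broken link
  - ticket 4 (Memory leak): blocked_by=2 -> Login fails
  - ticket 5 (Slow page load): blocked_by=NULL -> NULL
  - ticket 6 (Race condition): blocked_by=5 -> Slow page load
  - ticket 7 (Off by one): blocked_by=NULL -> NULL
  - ticket 8 (Stale cache): blocked_by=NULL -> NULL

SQL:
SELECT a.title AS item, b.title AS blocked_by
FROM tickets a
LEFT JOIN tickets b ON a.blocked_by = b.id

Result:
item           | blocked_by    
---------------+---------------
Broken link    | NULL          
Login fails    | Broken link   
Crash on save  | Broken link   
Memory leak    | Login fails   
Slow page load | NULL          
Race condition | Slow page load
Off by one     | NULL          
Stale cache    | NULL          


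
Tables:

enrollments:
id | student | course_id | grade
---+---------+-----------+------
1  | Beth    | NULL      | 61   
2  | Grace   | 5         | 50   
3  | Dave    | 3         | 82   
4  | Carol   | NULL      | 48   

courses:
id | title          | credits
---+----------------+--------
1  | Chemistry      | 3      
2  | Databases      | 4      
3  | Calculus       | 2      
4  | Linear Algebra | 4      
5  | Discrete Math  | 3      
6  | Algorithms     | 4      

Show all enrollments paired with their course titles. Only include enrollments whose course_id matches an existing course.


INNER JOIN keeps only enrollments rows whose course_id matches an id in courses. Walk through each enrollment:
  - enrollment 1 (Beth): course_id=NULL, no match -> dropped
  - enrollment 2 (Grace): course_id=5 -> matches Discrete Math
  - enrollment 3 (Dave): course_id=3 -> matches Calculus
  - enrollment 4 (Carol): course_id=NULL, no match -> dropped
So 2 of 4 rows are dropped.

SQL:
SELECT a.student, b.title AS course
FROM enrollments a
INNER JOIN courses b ON a.course_id = b.id

Result:
student | course       
--------+--------------
Grace   | Discrete Math
Dave    | Calculus     


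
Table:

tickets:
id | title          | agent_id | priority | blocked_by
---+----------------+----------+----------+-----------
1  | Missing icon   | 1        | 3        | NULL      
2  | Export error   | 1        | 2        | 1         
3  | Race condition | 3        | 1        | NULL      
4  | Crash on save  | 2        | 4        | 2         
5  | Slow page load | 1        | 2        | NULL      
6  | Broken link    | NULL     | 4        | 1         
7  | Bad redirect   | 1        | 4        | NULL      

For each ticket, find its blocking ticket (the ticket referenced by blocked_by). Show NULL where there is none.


This is a self-join: tickets is joined to a second copy of itself, matching each row's blocked_by to another row's id. Use LEFT JOIN so rows with blocked_by=NULL are kept.
  - ticket 1 (Missing icon): blocked_by=NULL -> NULL
  - ticket 2 (Export error): blocked_by=1 -> Missing icon
  - ticket 3 (Race condition): blocked_by=NULL -> NULL
  - ticket 4 (Crash on save): blocked_by=2 -> Export error
  - ticket 5 (Slow page load): blocked_by=NULL -> NULL
  - ticket 6 (Broken link): blocked_by=1 -> Missing icon
  - ticket 7 (Bad redirect): blocked_by=NULL -> NULL

SQL:
SELECT a.title AS item, b.title AS blocked_by
FROM tickets a
LEFT JOIN tickets b ON a.blocked_by = b.id

Result:
item           | blocked_by  
---------------+-------------
Missing icon   | NULL        
Export error   | Missing icon
Race condition | NULL        
Crash on save  | Export error
Slow page load | NULL        
Broken link    | Missing icon
Bad redirect   | NULL        


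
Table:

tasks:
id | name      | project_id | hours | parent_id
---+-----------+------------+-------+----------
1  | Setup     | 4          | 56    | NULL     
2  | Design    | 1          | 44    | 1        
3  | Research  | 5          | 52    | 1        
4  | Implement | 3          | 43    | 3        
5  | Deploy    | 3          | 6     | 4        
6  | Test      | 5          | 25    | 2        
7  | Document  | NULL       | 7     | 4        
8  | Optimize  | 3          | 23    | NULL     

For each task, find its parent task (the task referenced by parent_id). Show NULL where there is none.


This is a self-join: tasks is joined to a second copy of itself, matching each row's parent_id to another row's id. Use LEFT JOIN so rows with parent_id=NULL are kept.
  - task 1 (Setup): parent_id=NULL -> NULL
  - task 2 (Design): parent_id=1 -> Setup
  - task 3 (Research): parent_id=1 -> Setup
  - task 4 (Implement): parent_id=3 -> Research
  - task 5 (Deploy): parent_id=4 -> Implement
  - task 6 (Test): parent_id=2 -> Design
  - task 7 (Document): parent_id=4 -> Implement
  - task 8 (Optimize): parent_id=NULL -> NULL

SQL:
SELECT a.name AS item, b.name AS parent
FROM tasks a
LEFT JOIN tasks b ON a.parent_id = b.id

Result:
item      | parent   
----------+----------
Setup     | NULL     
Design    | Setup    
Research  | Setup    
Implement | Research 
Deploy    | Implement
Test      | Design   
Document  | Implement
Optimize  | NULL     


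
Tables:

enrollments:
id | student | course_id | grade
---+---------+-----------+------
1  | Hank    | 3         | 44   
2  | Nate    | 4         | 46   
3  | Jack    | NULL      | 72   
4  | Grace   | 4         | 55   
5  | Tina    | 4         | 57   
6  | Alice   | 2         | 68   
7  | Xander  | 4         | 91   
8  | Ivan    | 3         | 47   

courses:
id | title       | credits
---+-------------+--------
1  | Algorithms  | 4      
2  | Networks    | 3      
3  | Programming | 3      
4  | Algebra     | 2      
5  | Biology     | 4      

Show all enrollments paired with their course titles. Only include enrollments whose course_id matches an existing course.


INNER JOIN keeps only enrollments rows whose course_id matches an id in courses. Walk through each enrollment:
  - enrollment 1 (Hank): course_id=3 -> matches Programming
  - enrollment 2 (Nate): course_id=4 -> matches Algebra
  - enrollment 3 (Jack): course_id=NULL, no match -> dropped
  - enrollment 4 (Grace): course_id=4 -> matches Algebra
  - enrollment 5 (Tina): course_id=4 -> matches Algebra
  - enrollment 6 (Alice): course_id=2 -> matches Networks
  - enrollment 7 (Xander): course_id=4 -> matches Algebra
  - enrollment 8 (Ivan): course_id=3 -> matches Programming
So 1 of 8 rows is dropped.

SQL:
SELECT a.student, b.title AS course
FROM enrollments a
INNER JOIN courses b ON a.course_id = b.id

Result:
student | course     
--------+------------
Hank    | Programming
Nate    | Algebra    
Grace   | Algebra    
Tina    | Algebra    
Alice   | Networks   
Xander  | Algebra    
Ivan    | Programming


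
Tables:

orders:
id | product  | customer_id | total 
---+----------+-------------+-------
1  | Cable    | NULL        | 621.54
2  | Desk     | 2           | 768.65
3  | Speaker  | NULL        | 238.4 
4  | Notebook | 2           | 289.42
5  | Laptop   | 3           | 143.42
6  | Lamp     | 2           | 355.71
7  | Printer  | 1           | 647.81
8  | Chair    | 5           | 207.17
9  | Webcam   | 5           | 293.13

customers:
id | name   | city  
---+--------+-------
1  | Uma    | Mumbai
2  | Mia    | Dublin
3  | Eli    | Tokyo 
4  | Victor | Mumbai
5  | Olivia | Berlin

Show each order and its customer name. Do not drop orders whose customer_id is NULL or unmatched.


LEFT JOIN keeps every row from orders (the left table); where customer_id has no match in customers, the customer columns become NULL. Walk through each order:
  - order 1 (Cable): customer_id=NULL, no match -> kept with NULL
  - order 2 (Desk): customer_id=2 -> matches Mia
  - order 3 (Speaker): customer_id=NULL, no match -> kept with NULL
  - order 4 (Notebook): customer_id=2 -> matches Mia
  - order 5 (Laptop): customer_id=3 -> matches Eli
  - order 6 (Lamp): customer_id=2 -> matches Mia
  - order 7 (Printer): customer_id=1 -> matches Uma
  - order 8 (Chair): customer_id=5 -> matches Olivia
  - order 9 (Webcam): customer_id=5 -> matches Olivia
All 9 rows appear; 2 have NULL customer.

SQL:
SELECT a.product, b.name AS customer
FROM orders a
LEFT JOIN customers b ON a.customer_id = b.id

Result:
product  | customer
---------+---------
Cable    | NULL    
Desk     | Mia     
Speaker  | NULL    
Notebook | Mia     
Laptop   | Eli     
Lamp     | Mia     
Printer  | Uma     
Chair    | Olivia  
Webcam   | Olivia  


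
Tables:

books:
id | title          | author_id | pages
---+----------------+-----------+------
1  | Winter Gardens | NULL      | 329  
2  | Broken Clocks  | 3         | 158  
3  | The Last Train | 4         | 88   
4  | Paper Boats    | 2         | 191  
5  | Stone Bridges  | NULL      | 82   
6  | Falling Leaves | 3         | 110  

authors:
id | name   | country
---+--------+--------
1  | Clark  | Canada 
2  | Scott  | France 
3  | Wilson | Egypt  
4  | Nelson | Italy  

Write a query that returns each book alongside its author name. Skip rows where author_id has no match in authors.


INNER JOIN keeps only books rows whose author_id matches an id in authors. Walk through each book:
  - book 1 (Winter Gardens): author_id=NULL, no match -> dropped
  - book 2 (Broken Clocks): author_id=3 -> matches Wilson
  - book 3 (The Last Train): author_id=4 -> matches Nelson
  - book 4 (Paper Boats): author_id=2 -> matches Scott
  - book 5 (Stone Bridges): author_id=NULL, no match -> dropped
  - book 6 (Falling Leaves): author_id=3 -> matches Wilson
So 2 of 6 rows are dropped.

SQL:
SELECT a.title, b.name AS author
FROM books a
INNER JOIN authors b ON a.author_id = b.id

Result:
title          | author
---------------+-------
Broken Clocks  | Wilson
The Last Train | Nelson
Paper Boats    | Scott 
Falling Leaves | Wilson


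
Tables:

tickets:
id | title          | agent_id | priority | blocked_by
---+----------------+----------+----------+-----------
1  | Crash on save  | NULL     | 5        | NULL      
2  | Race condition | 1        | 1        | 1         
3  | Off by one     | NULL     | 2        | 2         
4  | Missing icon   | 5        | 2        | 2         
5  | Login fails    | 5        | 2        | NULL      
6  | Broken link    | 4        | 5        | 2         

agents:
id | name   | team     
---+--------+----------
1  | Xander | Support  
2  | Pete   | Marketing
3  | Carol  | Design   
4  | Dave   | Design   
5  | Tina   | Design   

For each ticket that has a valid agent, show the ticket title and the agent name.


INNER JOIN keeps only tickets rows whose agent_id matches an id in agents. Walk through each ticket:
  - ticket 1 (Crash on save): agent_id=NULL, no match -> dropped
  - ticket 2 (Race condition): agent_id=1 -> matches Xander
  - ticket 3 (Off by one): agent_id=NULL, no match -> dropped
  - ticket 4 (Missing icon): agent_id=5 -> matches Tina
  - ticket 5 (Login fails): agent_id=5 -> matches Tina
  - ticket 6 (Broken link): agent_id=4 -> matches Dave
So 2 of 6 rows are dropped.

SQL:
SELECT a.title, b.name AS agent
FROM tickets a
INNER JOIN agents b ON a.agent_id = b.id

Result:
title          | agent 
---------------+-------
Race condition | Xander
Missing icon   | Tina  
Login fails    | Tina  
Broken link    | Dave  


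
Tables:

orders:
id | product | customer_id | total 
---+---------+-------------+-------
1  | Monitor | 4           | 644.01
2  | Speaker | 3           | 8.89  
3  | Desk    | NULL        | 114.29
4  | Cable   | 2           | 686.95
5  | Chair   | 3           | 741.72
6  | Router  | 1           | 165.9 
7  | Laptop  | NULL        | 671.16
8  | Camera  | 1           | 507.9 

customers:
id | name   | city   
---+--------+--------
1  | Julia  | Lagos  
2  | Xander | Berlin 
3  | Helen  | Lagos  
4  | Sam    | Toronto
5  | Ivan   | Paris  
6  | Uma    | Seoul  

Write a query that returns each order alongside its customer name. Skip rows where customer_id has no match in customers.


INNER JOIN keeps only orders rows whose customer_id matches an id in customers. Walk through each order:
  - order 1 (Monitor): customer_id=4 -> matches Sam
  - order 2 (Speaker): customer_id=3 -> matches Helen
  - order 3 (Desk): customer_id=NULL, no match -> dropped
  - order 4 (Cable): customer_id=2 -> matches Xander
  - order 5 (Chair): customer_id=3 -> matches Helen
  - order 6 (Router): customer_id=1 -> matches Julia
  - order 7 (Laptop): customer_id=NULL, no match -> dropped
  - order 8 (Camera): customer_id=1 -> matches Julia
So 2 of 8 rows are dropped.

SQL:
SELECT a.product, b.name AS customer
FROM orders a
INNER JOIN customers b ON a.customer_id = b.id

Result:
product | customer
--------+---------
Monitor | Sam     
Speaker | Helen   
Cable   | Xander  
Chair   | Helen   
Router  | Julia   
Camera  | Julia   


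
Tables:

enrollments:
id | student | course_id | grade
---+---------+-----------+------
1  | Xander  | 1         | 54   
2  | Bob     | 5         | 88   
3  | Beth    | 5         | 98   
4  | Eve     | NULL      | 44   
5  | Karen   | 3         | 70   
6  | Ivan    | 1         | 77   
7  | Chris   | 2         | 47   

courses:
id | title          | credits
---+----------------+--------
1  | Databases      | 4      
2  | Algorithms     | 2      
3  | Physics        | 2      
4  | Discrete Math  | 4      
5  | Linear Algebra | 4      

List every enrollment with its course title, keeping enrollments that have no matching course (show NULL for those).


LEFT JOIN keeps every row from enrollments (the left table); where course_id has no match in courses, the course columns become NULL. Walk through each enrollment:
  - enrollment 1 (Xander): course_id=1 -> matches Databases
  - enrollment 2 (Bob): course_id=5 -> matches Linear Algebra
  - enrollment 3 (Beth): course_id=5 -> matches Linear Algebra
  - enrollment 4 (Eve): course_id=NULL, no match -> kept with NULL
  - enrollment 5 (Karen): course_id=3 -> matches Physics
  - enrollment 6 (Ivan): course_id=1 -> matches Databases
  - enrollment 7 (Chris): course_id=2 -> matches Algorithms
All 7 rows appear; 1 has NULL course.

SQL:
SELECT a.student, b.title AS course
FROM enrollments a
LEFT JOIN courses b ON a.course_id = b.id

Result:
student | course        
--------+---------------
Xander  | Databases     
Bob     | Linear Algebra
Beth    | Linear Algebra
Eve     | NULL          
Karen   | Physics       
Ivan    | Databases     
Chris   | Algorithms    


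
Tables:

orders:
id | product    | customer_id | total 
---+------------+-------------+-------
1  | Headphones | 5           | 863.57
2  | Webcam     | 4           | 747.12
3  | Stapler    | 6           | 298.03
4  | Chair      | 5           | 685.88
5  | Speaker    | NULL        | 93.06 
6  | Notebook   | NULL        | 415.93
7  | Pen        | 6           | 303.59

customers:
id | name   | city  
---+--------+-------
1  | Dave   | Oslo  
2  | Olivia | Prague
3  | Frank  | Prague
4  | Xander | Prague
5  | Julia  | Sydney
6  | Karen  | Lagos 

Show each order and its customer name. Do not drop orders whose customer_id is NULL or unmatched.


LEFT JOIN keeps every row from orders (the left table); where customer_id has no match in customers, the customer columns become NULL. Walk through each order:
  - order 1 (Headphones): customer_id=5 -> matches Julia
  - order 2 (Webcam): customer_id=4 -> matches Xander
  - order 3 (Stapler): customer_id=6 -> matches Karen
  - order 4 (Chair): customer_id=5 -> matches Julia
  - order 5 (Speaker): customer_id=NULL, no match -> kept with NULL
  - order 6 (Notebook): customer_id=NULL, no match -> kept with NULL
  - order 7 (Pen): customer_id=6 -> matches Karen
All 7 rows appear; 2 have NULL customer.

SQL:
SELECT a.product, b.name AS customer
FROM orders a
LEFT JOIN customers b ON a.customer_id = b.id

Result:
product    | customer
-----------+---------
Headphones | Julia   
Webcam     | Xander  
Stapler    | Karen   
Chair      | Julia   
Speaker    | NULL    
Notebook   | NULL    
Pen        | Karen   
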